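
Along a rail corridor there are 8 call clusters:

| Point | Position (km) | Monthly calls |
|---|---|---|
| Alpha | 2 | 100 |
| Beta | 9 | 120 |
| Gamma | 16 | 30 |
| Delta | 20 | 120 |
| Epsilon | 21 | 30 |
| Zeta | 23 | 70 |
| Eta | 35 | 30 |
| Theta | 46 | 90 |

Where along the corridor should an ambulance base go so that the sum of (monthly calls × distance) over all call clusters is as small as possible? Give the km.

x = 20

For a sum of weighted absolute distances on a line, the optimum is the weighted median (not the mean). Total weight W = 590; half-weight = 295.
Sort by position and accumulate weight:
  km 2 (Alpha, w=100) → cum 100
  km 9 (Beta, w=120) → cum 220
  km 16 (Gamma, w=30) → cum 250
  km 20 (Delta, w=120) → cum 370  ≥ 295 → median here
  km 21 (Epsilon, w=30) → cum 400
  km 23 (Zeta, w=70) → cum 470
  km 35 (Eta, w=30) → cum 500
  km 46 (Theta, w=90) → cum 590
Optimal location: km 20.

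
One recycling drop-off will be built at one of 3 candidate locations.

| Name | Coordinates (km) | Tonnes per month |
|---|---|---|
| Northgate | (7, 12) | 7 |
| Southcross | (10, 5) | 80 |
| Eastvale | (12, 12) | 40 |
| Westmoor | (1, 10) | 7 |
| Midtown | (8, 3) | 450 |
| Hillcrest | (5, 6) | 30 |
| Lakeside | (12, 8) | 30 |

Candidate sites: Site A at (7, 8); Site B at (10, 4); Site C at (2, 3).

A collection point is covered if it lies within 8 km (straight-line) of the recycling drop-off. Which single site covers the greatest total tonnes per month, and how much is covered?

Site A, covering 644

Coverage radius r = 8 km; a point is covered iff (Δx)²+(Δy)² ≤ 8² = 64.
  Site A (7, 8): covers {Northgate, Southcross, Eastvale, Westmoor, Midtown, Hillcrest, Lakeside} → 644
  Site B (10, 4): covers {Southcross, Midtown, Hillcrest, Lakeside} → 590
  Site C (2, 3): covers {Westmoor, Midtown, Hillcrest} → 487
Maximum coverage at Site A: 644 tonnes per month.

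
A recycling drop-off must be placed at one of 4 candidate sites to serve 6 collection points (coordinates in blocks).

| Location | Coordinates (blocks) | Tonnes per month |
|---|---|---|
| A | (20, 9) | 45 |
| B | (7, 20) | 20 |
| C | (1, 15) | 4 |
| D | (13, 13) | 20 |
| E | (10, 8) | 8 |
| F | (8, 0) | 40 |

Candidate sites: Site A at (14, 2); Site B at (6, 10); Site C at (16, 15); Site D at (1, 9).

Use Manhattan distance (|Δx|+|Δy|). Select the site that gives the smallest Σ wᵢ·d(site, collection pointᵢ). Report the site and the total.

Total weighted distance at each candidate:
  Site A (14, 2): total = 1829
  Site B (6, 10): total = 1663
  Site C (16, 15): total = 1914
  Site D (1, 9): total = 2259
Minimum is at Site B with total 1663 blocks.

Site B, total 1663 blocks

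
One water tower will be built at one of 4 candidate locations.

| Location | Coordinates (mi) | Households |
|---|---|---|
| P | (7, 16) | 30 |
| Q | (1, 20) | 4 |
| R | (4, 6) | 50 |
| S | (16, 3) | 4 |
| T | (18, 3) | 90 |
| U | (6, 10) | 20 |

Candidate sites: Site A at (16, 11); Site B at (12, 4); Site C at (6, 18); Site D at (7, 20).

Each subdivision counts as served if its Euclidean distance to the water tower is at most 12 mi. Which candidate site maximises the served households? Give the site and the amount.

Coverage radius r = 12 mi; a point is covered iff (Δx)²+(Δy)² ≤ 12² = 144.
  Site A (16, 11): covers {P, S, T, U} → 144
  Site B (12, 4): covers {R, S, T, U} → 164
  Site C (6, 18): covers {P, Q, U} → 54
  Site D (7, 20): covers {P, Q, U} → 54
Maximum coverage at Site B: 164 households.

Site B, covering 164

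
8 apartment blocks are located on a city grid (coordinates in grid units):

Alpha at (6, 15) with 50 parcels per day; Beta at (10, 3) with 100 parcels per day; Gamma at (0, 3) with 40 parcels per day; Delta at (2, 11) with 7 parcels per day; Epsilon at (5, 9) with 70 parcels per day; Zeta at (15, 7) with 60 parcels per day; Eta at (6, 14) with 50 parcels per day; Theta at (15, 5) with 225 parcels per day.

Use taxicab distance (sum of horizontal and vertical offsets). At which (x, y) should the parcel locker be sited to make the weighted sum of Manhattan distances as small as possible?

(10, 5)

Manhattan distance separates: Σwᵢ(|x−xᵢ|+|y−yᵢ|) = Σwᵢ|x−xᵢ| + Σwᵢ|y−yᵢ|, so x and y are optimised independently as 1-D weighted medians.
Total weight W = 602; half = 301.
x-coordinate, sorted with cumulative weight:
  x=0 (Gamma, w=40) cum 40
  x=2 (Delta, w=7) cum 47
  x=5 (Epsilon, w=70) cum 117
  x=6 (Alpha, w=50) cum 167
  x=6 (Eta, w=50) cum 217
  x=10 (Beta, w=100) cum 317  ← median
  x=15 (Zeta, w=60) cum 377
  x=15 (Theta, w=225) cum 602
⇒ x* = 10
y-coordinate, sorted with cumulative weight:
  y=3 (Beta, w=100) cum 100
  y=3 (Gamma, w=40) cum 140
  y=5 (Theta, w=225) cum 365  ← median
  y=7 (Zeta, w=60) cum 425
  y=9 (Epsilon, w=70) cum 495
  y=11 (Delta, w=7) cum 502
  y=14 (Eta, w=50) cum 552
  y=15 (Alpha, w=50) cum 602
⇒ y* = 5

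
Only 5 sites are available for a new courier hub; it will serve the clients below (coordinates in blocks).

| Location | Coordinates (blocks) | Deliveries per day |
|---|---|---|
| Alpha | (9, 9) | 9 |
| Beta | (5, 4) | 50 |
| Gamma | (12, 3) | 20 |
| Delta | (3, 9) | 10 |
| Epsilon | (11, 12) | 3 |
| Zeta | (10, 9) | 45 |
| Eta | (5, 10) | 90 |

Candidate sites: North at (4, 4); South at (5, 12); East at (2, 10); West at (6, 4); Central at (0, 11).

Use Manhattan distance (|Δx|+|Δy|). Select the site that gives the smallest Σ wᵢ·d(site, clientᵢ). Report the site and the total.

Total weighted distance at each candidate:
  North (4, 4): total = 1550
  South (5, 12): total = 1391
  East (2, 10): total = 1590
  West (6, 4): total = 1416
  Central (0, 11): total = 2265
Minimum is at South with total 1391 blocks.

South, total 1391 blocks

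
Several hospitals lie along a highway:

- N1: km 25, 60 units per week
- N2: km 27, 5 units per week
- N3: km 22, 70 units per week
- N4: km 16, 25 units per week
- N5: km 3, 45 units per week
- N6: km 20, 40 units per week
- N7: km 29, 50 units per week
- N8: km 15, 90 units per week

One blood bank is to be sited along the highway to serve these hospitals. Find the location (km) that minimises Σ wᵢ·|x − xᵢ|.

For a sum of weighted absolute distances on a line, the optimum is the weighted median (not the mean). Total weight W = 385; half-weight = 192.5.
Sort by position and accumulate weight:
  km 3 (N5, w=45) → cum 45
  km 15 (N8, w=90) → cum 135
  km 16 (N4, w=25) → cum 160
  km 20 (N6, w=40) → cum 200  ≥ 192.5 → median here
  km 22 (N3, w=70) → cum 270
  km 25 (N1, w=60) → cum 330
  km 27 (N2, w=5) → cum 335
  km 29 (N7, w=50) → cum 385
Optimal location: km 20.

x = 20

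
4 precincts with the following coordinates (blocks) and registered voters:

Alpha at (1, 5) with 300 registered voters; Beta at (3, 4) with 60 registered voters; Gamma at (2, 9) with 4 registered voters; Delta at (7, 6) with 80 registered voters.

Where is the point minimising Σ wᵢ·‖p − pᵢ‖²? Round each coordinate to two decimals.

(2.36, 5.08)

The minimiser of Σwᵢ‖p−pᵢ‖² is the weighted centroid p* = (Σwᵢpᵢ)/(Σwᵢ).
Σwᵢ = 444.
Σwᵢxᵢ = 300·1 + 60·3 + 4·2 + 80·7 = 1048.
Σwᵢyᵢ = 300·5 + 60·4 + 4·9 + 80·6 = 2256.
x* = 1048/444 = 2.36, y* = 2256/444 = 5.08.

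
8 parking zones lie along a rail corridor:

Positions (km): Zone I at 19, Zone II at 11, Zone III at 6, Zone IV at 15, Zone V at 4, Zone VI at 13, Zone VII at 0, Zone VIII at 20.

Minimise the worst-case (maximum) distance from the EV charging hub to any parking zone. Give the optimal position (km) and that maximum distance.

The 1-center on a line is the midpoint of the two extreme points: leftmost at 0, rightmost at 20.
Optimal location = (0 + 20)/2 = 10; maximum distance = (20 − 0)/2 = 10.

location 10, max distance 10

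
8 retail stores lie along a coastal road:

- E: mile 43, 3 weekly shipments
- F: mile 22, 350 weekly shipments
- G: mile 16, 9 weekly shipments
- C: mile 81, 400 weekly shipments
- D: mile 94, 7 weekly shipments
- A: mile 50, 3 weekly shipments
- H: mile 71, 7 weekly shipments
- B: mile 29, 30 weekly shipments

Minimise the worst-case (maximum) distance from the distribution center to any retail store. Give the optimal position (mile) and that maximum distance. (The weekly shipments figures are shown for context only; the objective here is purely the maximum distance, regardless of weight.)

The 1-center on a line is the midpoint of the two extreme points: leftmost at 16, rightmost at 94.
Optimal location = (16 + 94)/2 = 55; maximum distance = (94 − 16)/2 = 39.

location 55, max distance 39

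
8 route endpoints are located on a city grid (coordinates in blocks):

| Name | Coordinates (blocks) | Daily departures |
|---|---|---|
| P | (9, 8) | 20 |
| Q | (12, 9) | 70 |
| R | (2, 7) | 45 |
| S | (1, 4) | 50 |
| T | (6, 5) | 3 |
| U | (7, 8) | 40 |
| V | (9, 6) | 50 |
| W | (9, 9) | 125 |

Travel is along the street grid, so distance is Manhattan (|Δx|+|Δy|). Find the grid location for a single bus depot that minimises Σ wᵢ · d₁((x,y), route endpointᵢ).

Manhattan distance separates: Σwᵢ(|x−xᵢ|+|y−yᵢ|) = Σwᵢ|x−xᵢ| + Σwᵢ|y−yᵢ|, so x and y are optimised independently as 1-D weighted medians.
Total weight W = 403; half = 201.5.
x-coordinate, sorted with cumulative weight:
  x=1 (S, w=50) cum 50
  x=2 (R, w=45) cum 95
  x=6 (T, w=3) cum 98
  x=7 (U, w=40) cum 138
  x=9 (P, w=20) cum 158
  x=9 (V, w=50) cum 208  ← median
  x=9 (W, w=125) cum 333
  x=12 (Q, w=70) cum 403
⇒ x* = 9
y-coordinate, sorted with cumulative weight:
  y=4 (S, w=50) cum 50
  y=5 (T, w=3) cum 53
  y=6 (V, w=50) cum 103
  y=7 (R, w=45) cum 148
  y=8 (P, w=20) cum 168
  y=8 (U, w=40) cum 208  ← median
  y=9 (Q, w=70) cum 278
  y=9 (W, w=125) cum 403
⇒ y* = 8

(9, 8)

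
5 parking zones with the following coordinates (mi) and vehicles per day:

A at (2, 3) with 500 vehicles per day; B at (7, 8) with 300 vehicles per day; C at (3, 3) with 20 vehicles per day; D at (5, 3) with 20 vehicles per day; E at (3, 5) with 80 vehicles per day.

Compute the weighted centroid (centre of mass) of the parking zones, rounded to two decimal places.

The minimiser of Σwᵢ‖p−pᵢ‖² is the weighted centroid p* = (Σwᵢpᵢ)/(Σwᵢ).
Σwᵢ = 920.
Σwᵢxᵢ = 500·2 + 300·7 + 20·3 + 20·5 + 80·3 = 3500.
Σwᵢyᵢ = 500·3 + 300·8 + 20·3 + 20·3 + 80·5 = 4420.
x* = 3500/920 = 3.80, y* = 4420/920 = 4.80.

(3.80, 4.80)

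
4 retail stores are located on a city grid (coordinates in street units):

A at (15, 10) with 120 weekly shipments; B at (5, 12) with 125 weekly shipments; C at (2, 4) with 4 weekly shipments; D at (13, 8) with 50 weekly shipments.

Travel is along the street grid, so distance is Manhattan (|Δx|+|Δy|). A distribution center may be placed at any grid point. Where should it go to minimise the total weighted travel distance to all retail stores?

Manhattan distance separates: Σwᵢ(|x−xᵢ|+|y−yᵢ|) = Σwᵢ|x−xᵢ| + Σwᵢ|y−yᵢ|, so x and y are optimised independently as 1-D weighted medians.
Total weight W = 299; half = 149.5.
x-coordinate, sorted with cumulative weight:
  x=2 (C, w=4) cum 4
  x=5 (B, w=125) cum 129
  x=13 (D, w=50) cum 179  ← median
  x=15 (A, w=120) cum 299
⇒ x* = 13
y-coordinate, sorted with cumulative weight:
  y=4 (C, w=4) cum 4
  y=8 (D, w=50) cum 54
  y=10 (A, w=120) cum 174  ← median
  y=12 (B, w=125) cum 299
⇒ y* = 10

(13, 10)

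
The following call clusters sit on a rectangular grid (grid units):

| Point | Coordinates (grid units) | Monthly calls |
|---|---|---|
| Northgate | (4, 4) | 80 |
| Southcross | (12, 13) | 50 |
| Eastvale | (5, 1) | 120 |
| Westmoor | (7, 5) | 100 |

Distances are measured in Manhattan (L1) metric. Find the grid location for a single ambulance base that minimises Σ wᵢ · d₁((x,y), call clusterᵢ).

Manhattan distance separates: Σwᵢ(|x−xᵢ|+|y−yᵢ|) = Σwᵢ|x−xᵢ| + Σwᵢ|y−yᵢ|, so x and y are optimised independently as 1-D weighted medians.
Total weight W = 350; half = 175.
x-coordinate, sorted with cumulative weight:
  x=4 (Northgate, w=80) cum 80
  x=5 (Eastvale, w=120) cum 200  ← median
  x=7 (Westmoor, w=100) cum 300
  x=12 (Southcross, w=50) cum 350
⇒ x* = 5
y-coordinate, sorted with cumulative weight:
  y=1 (Eastvale, w=120) cum 120
  y=4 (Northgate, w=80) cum 200  ← median
  y=5 (Westmoor, w=100) cum 300
  y=13 (Southcross, w=50) cum 350
⇒ y* = 4

(5, 4)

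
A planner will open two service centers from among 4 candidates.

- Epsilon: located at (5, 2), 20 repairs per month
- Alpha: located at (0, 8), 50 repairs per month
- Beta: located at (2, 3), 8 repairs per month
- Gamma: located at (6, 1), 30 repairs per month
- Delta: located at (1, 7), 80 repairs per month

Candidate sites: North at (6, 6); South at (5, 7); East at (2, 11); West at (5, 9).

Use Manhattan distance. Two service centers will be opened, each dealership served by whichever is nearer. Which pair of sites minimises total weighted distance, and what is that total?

{North, South}, total 926

Evaluate every pair (each demand assigned to the nearer of the two):
  {North, South}: total = 926
  {South, East}: total = 936
  {North, East}: total = 956
  {South, West}: total = 986
  {North, West}: total = 1086
  {East, West}: total = 1124
Best pair: {North, South} with total 926.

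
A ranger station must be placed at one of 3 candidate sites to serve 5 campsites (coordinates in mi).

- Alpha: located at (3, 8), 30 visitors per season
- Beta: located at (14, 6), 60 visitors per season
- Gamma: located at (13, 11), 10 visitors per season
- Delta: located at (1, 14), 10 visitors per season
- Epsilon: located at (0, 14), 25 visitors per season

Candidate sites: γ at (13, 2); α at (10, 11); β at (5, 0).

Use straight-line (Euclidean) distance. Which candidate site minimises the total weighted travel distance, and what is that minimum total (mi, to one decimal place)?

α, total 998.5 mi

Total weighted distance at each candidate:
  γ (13, 2): total = 1299.2
  α (10, 11): total = 998.5
  β (5, 0): total = 1549.7
Minimum is at α with total 998.5 mi.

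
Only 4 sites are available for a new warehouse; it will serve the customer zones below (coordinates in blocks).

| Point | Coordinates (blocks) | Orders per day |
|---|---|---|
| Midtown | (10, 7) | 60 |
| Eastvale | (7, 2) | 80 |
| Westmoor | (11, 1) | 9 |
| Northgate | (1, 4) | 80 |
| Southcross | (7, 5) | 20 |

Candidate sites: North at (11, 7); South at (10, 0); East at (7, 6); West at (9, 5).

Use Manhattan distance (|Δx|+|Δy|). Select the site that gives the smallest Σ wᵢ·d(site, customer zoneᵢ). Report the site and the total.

East, total 1301 blocks

Total weighted distance at each candidate:
  North (11, 7): total = 1994
  South (10, 0): total = 2038
  East (7, 6): total = 1301
  West (9, 5): total = 1394
Minimum is at East with total 1301 blocks.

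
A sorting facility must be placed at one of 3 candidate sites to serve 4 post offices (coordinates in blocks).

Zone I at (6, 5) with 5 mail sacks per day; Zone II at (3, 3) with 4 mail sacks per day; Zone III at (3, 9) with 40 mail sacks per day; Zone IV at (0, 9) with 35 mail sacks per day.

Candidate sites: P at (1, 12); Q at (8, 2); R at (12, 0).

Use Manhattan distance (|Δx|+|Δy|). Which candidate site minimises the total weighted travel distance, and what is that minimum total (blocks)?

P, total 444 blocks

Total weighted distance at each candidate:
  P (1, 12): total = 444
  Q (8, 2): total = 1054
  R (12, 0): total = 1558
Minimum is at P with total 444 blocks.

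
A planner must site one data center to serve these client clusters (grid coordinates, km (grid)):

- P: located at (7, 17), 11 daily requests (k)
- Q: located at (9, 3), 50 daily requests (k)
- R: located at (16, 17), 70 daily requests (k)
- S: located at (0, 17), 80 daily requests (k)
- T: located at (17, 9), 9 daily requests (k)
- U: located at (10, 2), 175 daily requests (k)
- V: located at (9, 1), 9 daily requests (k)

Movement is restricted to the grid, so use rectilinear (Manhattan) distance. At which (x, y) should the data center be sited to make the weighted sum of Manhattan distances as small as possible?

(10, 3)

Manhattan distance separates: Σwᵢ(|x−xᵢ|+|y−yᵢ|) = Σwᵢ|x−xᵢ| + Σwᵢ|y−yᵢ|, so x and y are optimised independently as 1-D weighted medians.
Total weight W = 404; half = 202.
x-coordinate, sorted with cumulative weight:
  x=0 (S, w=80) cum 80
  x=7 (P, w=11) cum 91
  x=9 (Q, w=50) cum 141
  x=9 (V, w=9) cum 150
  x=10 (U, w=175) cum 325  ← median
  x=16 (R, w=70) cum 395
  x=17 (T, w=9) cum 404
⇒ x* = 10
y-coordinate, sorted with cumulative weight:
  y=1 (V, w=9) cum 9
  y=2 (U, w=175) cum 184
  y=3 (Q, w=50) cum 234  ← median
  y=9 (T, w=9) cum 243
  y=17 (P, w=11) cum 254
  y=17 (R, w=70) cum 324
  y=17 (S, w=80) cum 404
⇒ y* = 3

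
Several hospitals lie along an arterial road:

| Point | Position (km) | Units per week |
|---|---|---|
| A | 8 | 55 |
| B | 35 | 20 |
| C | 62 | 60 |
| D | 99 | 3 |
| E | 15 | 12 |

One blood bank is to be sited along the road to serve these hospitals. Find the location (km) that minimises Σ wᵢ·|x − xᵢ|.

x = 35

For a sum of weighted absolute distances on a line, the optimum is the weighted median (not the mean). Total weight W = 150; half-weight = 75.
Sort by position and accumulate weight:
  km 8 (A, w=55) → cum 55
  km 15 (E, w=12) → cum 67
  km 35 (B, w=20) → cum 87  ≥ 75 → median here
  km 62 (C, w=60) → cum 147
  km 99 (D, w=3) → cum 150
Optimal location: km 35.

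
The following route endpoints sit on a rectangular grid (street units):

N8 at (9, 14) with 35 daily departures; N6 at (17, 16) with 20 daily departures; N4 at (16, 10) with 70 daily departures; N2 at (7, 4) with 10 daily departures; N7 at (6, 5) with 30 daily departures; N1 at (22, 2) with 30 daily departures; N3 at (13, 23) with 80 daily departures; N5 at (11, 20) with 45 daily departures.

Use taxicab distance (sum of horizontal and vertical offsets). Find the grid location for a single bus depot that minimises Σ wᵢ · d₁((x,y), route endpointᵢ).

Manhattan distance separates: Σwᵢ(|x−xᵢ|+|y−yᵢ|) = Σwᵢ|x−xᵢ| + Σwᵢ|y−yᵢ|, so x and y are optimised independently as 1-D weighted medians.
Total weight W = 320; half = 160.
x-coordinate, sorted with cumulative weight:
  x=6 (N7, w=30) cum 30
  x=7 (N2, w=10) cum 40
  x=9 (N8, w=35) cum 75
  x=11 (N5, w=45) cum 120
  x=13 (N3, w=80) cum 200  ← median
  x=16 (N4, w=70) cum 270
  x=17 (N6, w=20) cum 290
  x=22 (N1, w=30) cum 320
⇒ x* = 13
y-coordinate, sorted with cumulative weight:
  y=2 (N1, w=30) cum 30
  y=4 (N2, w=10) cum 40
  y=5 (N7, w=30) cum 70
  y=10 (N4, w=70) cum 140
  y=14 (N8, w=35) cum 175  ← median
  y=16 (N6, w=20) cum 195
  y=20 (N5, w=45) cum 240
  y=23 (N3, w=80) cum 320
⇒ y* = 14

(13, 14)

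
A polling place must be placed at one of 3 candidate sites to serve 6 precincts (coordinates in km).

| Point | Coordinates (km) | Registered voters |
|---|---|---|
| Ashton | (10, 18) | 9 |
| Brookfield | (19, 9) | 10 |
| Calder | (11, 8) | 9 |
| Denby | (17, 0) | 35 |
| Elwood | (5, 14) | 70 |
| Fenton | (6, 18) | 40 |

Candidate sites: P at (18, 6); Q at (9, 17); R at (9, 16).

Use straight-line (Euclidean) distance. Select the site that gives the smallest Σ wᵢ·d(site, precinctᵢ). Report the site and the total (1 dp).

Total weighted distance at each candidate:
  P (18, 6): total = 2187.2
  Q (9, 17): total = 1357.8
  R (9, 16): total = 1299.8
Minimum is at R with total 1299.8 km.

R, total 1299.8 km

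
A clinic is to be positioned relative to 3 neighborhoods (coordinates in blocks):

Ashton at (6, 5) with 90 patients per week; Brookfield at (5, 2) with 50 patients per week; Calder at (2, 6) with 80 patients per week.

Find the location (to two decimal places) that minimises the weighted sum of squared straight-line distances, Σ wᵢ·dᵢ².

The minimiser of Σwᵢ‖p−pᵢ‖² is the weighted centroid p* = (Σwᵢpᵢ)/(Σwᵢ).
Σwᵢ = 220.
Σwᵢxᵢ = 90·6 + 50·5 + 80·2 = 950.
Σwᵢyᵢ = 90·5 + 50·2 + 80·6 = 1030.
x* = 950/220 = 4.32, y* = 1030/220 = 4.68.

(4.32, 4.68)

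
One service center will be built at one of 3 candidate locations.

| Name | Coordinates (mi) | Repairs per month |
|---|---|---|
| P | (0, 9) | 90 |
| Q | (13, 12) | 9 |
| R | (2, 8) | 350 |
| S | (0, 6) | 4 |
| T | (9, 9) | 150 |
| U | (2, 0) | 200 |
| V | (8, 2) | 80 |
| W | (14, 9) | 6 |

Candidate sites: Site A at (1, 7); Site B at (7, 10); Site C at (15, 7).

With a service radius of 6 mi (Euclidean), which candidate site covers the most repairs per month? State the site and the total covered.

Site B, covering 500

Coverage radius r = 6 mi; a point is covered iff (Δx)²+(Δy)² ≤ 6² = 36.
  Site A (1, 7): covers {P, R, S} → 444
  Site B (7, 10): covers {R, T} → 500
  Site C (15, 7): covers {Q, W} → 15
Maximum coverage at Site B: 500 repairs per month.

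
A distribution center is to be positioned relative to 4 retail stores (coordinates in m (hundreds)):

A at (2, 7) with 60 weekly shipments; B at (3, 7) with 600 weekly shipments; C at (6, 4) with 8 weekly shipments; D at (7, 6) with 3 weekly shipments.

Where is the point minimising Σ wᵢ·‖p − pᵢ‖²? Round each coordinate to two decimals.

The minimiser of Σwᵢ‖p−pᵢ‖² is the weighted centroid p* = (Σwᵢpᵢ)/(Σwᵢ).
Σwᵢ = 671.
Σwᵢxᵢ = 60·2 + 600·3 + 8·6 + 3·7 = 1989.
Σwᵢyᵢ = 60·7 + 600·7 + 8·4 + 3·6 = 4670.
x* = 1989/671 = 2.96, y* = 4670/671 = 6.96.

(2.96, 6.96)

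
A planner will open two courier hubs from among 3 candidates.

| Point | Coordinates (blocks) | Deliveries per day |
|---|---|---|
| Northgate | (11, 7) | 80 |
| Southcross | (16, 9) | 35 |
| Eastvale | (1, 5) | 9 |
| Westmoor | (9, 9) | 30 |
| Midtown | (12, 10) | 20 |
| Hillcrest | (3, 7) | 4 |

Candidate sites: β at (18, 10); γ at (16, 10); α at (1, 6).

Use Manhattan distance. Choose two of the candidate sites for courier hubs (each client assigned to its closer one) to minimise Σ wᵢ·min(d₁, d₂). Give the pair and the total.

{γ, α}, total 1016

Evaluate every pair (each demand assigned to the nearer of the two):
  {γ, α}: total = 1016
  {β, γ}: total = 1239
  {β, α}: total = 1346
Best pair: {γ, α} with total 1016.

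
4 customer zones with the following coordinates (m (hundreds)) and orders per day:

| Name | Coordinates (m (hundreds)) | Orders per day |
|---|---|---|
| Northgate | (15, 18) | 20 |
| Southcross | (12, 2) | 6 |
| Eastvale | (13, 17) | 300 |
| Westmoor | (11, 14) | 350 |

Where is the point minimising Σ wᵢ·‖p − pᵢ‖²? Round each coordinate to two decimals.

(12.01, 15.34)

The minimiser of Σwᵢ‖p−pᵢ‖² is the weighted centroid p* = (Σwᵢpᵢ)/(Σwᵢ).
Σwᵢ = 676.
Σwᵢxᵢ = 20·15 + 6·12 + 300·13 + 350·11 = 8122.
Σwᵢyᵢ = 20·18 + 6·2 + 300·17 + 350·14 = 10372.
x* = 8122/676 = 12.01, y* = 10372/676 = 15.34.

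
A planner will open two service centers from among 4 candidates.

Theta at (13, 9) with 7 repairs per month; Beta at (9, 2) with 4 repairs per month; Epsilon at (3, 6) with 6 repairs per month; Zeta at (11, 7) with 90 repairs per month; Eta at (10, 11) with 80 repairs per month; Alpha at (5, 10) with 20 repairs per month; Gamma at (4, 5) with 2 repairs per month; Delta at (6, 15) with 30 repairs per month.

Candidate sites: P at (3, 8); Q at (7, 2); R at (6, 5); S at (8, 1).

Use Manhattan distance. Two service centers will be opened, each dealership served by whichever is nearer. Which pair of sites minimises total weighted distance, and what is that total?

{P, R}, total 1927

Evaluate every pair (each demand assigned to the nearer of the two):
  {P, R}: total = 1927
  {Q, R}: total = 1963
  {R, S}: total = 1963
  {P, Q}: total = 2095
  {P, S}: total = 2095
  {Q, S}: total = 2549
Best pair: {P, R} with total 1927.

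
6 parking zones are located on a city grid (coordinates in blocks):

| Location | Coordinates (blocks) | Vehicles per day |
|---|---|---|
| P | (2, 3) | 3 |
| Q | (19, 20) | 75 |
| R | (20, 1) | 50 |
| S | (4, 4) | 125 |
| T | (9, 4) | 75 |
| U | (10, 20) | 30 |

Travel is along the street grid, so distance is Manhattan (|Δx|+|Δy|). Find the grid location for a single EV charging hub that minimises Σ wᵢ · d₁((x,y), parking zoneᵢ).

Manhattan distance separates: Σwᵢ(|x−xᵢ|+|y−yᵢ|) = Σwᵢ|x−xᵢ| + Σwᵢ|y−yᵢ|, so x and y are optimised independently as 1-D weighted medians.
Total weight W = 358; half = 179.
x-coordinate, sorted with cumulative weight:
  x=2 (P, w=3) cum 3
  x=4 (S, w=125) cum 128
  x=9 (T, w=75) cum 203  ← median
  x=10 (U, w=30) cum 233
  x=19 (Q, w=75) cum 308
  x=20 (R, w=50) cum 358
⇒ x* = 9
y-coordinate, sorted with cumulative weight:
  y=1 (R, w=50) cum 50
  y=3 (P, w=3) cum 53
  y=4 (S, w=125) cum 178
  y=4 (T, w=75) cum 253  ← median
  y=20 (Q, w=75) cum 328
  y=20 (U, w=30) cum 358
⇒ y* = 4

(9, 4)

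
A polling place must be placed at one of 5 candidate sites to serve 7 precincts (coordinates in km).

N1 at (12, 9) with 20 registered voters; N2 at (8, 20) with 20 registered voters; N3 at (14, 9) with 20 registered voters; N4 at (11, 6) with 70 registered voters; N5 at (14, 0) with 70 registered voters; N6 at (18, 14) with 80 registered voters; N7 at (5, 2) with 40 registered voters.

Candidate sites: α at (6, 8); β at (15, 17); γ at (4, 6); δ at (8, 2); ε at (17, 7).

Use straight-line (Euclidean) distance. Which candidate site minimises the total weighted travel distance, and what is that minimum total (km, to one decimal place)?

Total weighted distance at each candidate:
  α (6, 8): total = 3011.8
  β (15, 17): total = 3556.3
  γ (4, 6): total = 3432.1
  δ (8, 2): total = 2868.0
  ε (17, 7): total = 2540.6
Minimum is at ε with total 2540.6 km.

ε, total 2540.6 km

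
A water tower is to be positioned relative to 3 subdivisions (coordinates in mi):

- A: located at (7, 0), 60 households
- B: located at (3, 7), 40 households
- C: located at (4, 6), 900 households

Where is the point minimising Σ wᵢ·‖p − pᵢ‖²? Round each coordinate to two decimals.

The minimiser of Σwᵢ‖p−pᵢ‖² is the weighted centroid p* = (Σwᵢpᵢ)/(Σwᵢ).
Σwᵢ = 1000.
Σwᵢxᵢ = 60·7 + 40·3 + 900·4 = 4140.
Σwᵢyᵢ = 60·0 + 40·7 + 900·6 = 5680.
x* = 4140/1000 = 4.14, y* = 5680/1000 = 5.68.

(4.14, 5.68)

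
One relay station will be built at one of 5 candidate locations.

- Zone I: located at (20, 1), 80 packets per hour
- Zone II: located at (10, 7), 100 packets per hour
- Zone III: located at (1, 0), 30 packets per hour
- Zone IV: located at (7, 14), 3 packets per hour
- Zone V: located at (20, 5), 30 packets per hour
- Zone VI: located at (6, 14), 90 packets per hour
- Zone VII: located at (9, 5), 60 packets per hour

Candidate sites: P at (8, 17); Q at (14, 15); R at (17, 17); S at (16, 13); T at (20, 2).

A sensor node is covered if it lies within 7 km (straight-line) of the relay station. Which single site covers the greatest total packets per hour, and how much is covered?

Coverage radius r = 7 km; a point is covered iff (Δx)²+(Δy)² ≤ 7² = 49.
  P (8, 17): covers {Zone IV, Zone VI} → 93
  Q (14, 15): covers {none} → 0
  R (17, 17): covers {none} → 0
  S (16, 13): covers {none} → 0
  T (20, 2): covers {Zone I, Zone V} → 110
Maximum coverage at T: 110 packets per hour.

T, covering 110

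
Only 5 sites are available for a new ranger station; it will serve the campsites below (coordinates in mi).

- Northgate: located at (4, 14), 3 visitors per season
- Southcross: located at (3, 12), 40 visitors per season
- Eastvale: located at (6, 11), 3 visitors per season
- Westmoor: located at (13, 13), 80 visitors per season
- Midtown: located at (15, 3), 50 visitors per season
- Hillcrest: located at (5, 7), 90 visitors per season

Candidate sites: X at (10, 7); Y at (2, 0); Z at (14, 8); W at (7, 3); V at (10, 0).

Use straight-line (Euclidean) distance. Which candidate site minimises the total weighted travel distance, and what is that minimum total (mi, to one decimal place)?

Total weighted distance at each candidate:
  X (10, 7): total = 1695.5
  Y (2, 0): total = 3274.1
  Z (14, 8): total = 2006.7
  W (7, 3): total = 2187.8
  V (10, 0): total = 2769.6
Minimum is at X with total 1695.5 mi.

X, total 1695.5 mi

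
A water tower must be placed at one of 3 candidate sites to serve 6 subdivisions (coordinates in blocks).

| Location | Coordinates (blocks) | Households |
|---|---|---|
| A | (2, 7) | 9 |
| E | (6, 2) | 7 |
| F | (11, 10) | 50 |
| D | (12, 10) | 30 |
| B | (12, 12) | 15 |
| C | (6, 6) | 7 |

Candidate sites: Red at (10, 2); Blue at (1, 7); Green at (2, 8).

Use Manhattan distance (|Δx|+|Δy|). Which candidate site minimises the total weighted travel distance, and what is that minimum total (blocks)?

Total weighted distance at each candidate:
  Red (10, 2): total = 1131
  Blue (1, 7): total = 1431
  Green (2, 8): total = 1241
Minimum is at Red with total 1131 blocks.

Red, total 1131 blocks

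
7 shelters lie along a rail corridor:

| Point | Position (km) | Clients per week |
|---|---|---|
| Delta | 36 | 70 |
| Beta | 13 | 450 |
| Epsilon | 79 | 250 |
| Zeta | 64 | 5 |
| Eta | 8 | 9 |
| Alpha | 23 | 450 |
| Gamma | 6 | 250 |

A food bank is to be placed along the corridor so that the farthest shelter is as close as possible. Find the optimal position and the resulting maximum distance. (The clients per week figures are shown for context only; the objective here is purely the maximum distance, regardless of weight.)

The 1-center on a line is the midpoint of the two extreme points: leftmost at 6, rightmost at 79.
Optimal location = (6 + 79)/2 = 42.5; maximum distance = (79 − 6)/2 = 36.5.

location 42.5, max distance 36.5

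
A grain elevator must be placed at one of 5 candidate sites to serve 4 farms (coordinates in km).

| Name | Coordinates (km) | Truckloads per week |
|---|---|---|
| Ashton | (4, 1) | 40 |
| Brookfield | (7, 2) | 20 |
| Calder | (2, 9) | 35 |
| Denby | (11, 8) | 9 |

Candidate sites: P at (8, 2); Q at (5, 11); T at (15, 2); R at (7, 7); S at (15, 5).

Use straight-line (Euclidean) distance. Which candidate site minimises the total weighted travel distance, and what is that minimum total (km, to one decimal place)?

P, total 568.0 km

Total weighted distance at each candidate:
  P (8, 2): total = 568.0
  Q (5, 11): total = 773.0
  T (15, 2): total = 1183.5
  R (7, 7): total = 593.9
  S (15, 5): total = 1160.1
Minimum is at P with total 568.0 km.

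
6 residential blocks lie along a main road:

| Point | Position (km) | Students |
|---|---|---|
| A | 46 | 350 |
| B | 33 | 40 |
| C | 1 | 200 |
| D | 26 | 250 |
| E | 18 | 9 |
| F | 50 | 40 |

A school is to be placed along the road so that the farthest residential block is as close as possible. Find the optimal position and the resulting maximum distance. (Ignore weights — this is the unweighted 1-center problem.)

The 1-center on a line is the midpoint of the two extreme points: leftmost at 1, rightmost at 50.
Optimal location = (1 + 50)/2 = 25.5; maximum distance = (50 − 1)/2 = 24.5.

location 25.5, max distance 24.5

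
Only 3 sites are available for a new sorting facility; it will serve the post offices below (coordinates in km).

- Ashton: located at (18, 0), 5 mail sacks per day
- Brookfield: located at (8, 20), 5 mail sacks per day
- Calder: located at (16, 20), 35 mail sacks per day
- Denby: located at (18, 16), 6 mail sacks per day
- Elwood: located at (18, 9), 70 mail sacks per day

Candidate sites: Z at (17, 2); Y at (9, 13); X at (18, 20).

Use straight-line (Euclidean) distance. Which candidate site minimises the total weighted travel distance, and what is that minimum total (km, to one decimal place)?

X, total 1014.0 km

Total weighted distance at each candidate:
  Z (17, 2): total = 1322.0
  Y (9, 13): total = 1207.2
  X (18, 20): total = 1014.0
Minimum is at X with total 1014.0 km.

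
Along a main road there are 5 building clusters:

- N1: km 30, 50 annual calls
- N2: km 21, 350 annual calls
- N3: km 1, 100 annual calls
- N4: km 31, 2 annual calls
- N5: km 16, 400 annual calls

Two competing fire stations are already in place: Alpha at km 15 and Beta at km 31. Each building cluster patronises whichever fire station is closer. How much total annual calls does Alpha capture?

The indifferent point is the midpoint (15+31)/2 = 23; building clusters left of it (closer to Alpha at 15) go to Alpha, those right go to Beta.
  N3 at 1 (w=100) → Alpha
  N5 at 16 (w=400) → Alpha
  N2 at 21 (w=350) → Alpha
  N1 at 30 (w=50) → Beta
  N4 at 31 (w=2) → Beta
Alpha captures 850; Beta captures 52.

850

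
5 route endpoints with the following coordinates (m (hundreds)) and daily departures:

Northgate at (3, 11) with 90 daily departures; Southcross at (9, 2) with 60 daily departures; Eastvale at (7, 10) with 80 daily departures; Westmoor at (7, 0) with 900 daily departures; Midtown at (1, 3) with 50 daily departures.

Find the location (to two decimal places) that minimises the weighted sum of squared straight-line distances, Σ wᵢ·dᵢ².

(6.54, 1.75)

The minimiser of Σwᵢ‖p−pᵢ‖² is the weighted centroid p* = (Σwᵢpᵢ)/(Σwᵢ).
Σwᵢ = 1180.
Σwᵢxᵢ = 90·3 + 60·9 + 80·7 + 900·7 + 50·1 = 7720.
Σwᵢyᵢ = 90·11 + 60·2 + 80·10 + 900·0 + 50·3 = 2060.
x* = 7720/1180 = 6.54, y* = 2060/1180 = 1.75.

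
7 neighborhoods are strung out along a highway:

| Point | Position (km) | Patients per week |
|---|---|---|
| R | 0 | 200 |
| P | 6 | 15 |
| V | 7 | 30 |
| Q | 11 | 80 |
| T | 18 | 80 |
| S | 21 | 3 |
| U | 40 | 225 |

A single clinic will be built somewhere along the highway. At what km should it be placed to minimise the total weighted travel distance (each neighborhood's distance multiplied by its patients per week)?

For a sum of weighted absolute distances on a line, the optimum is the weighted median (not the mean). Total weight W = 633; half-weight = 316.5.
Sort by position and accumulate weight:
  km 0 (R, w=200) → cum 200
  km 6 (P, w=15) → cum 215
  km 7 (V, w=30) → cum 245
  km 11 (Q, w=80) → cum 325  ≥ 316.5 → median here
  km 18 (T, w=80) → cum 405
  km 21 (S, w=3) → cum 408
  km 40 (U, w=225) → cum 633
Optimal location: km 11.

x = 11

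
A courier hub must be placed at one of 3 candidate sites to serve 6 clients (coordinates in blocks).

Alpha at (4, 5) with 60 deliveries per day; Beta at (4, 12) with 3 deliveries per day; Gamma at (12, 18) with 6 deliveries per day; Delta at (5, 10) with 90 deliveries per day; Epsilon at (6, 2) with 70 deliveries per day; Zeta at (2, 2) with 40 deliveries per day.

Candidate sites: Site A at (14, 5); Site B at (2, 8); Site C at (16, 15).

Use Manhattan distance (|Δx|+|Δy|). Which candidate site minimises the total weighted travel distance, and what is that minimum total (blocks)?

Site B, total 1828 blocks

Total weighted distance at each candidate:
  Site A (14, 5): total = 3371
  Site B (2, 8): total = 1828
  Site C (16, 15): total = 5537
Minimum is at Site B with total 1828 blocks.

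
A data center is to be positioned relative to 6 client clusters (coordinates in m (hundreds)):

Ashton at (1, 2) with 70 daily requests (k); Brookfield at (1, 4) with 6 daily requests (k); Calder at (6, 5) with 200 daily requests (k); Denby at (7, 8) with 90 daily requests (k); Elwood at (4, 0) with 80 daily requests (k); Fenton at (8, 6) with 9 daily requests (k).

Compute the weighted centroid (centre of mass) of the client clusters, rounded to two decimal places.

The minimiser of Σwᵢ‖p−pᵢ‖² is the weighted centroid p* = (Σwᵢpᵢ)/(Σwᵢ).
Σwᵢ = 455.
Σwᵢxᵢ = 70·1 + 6·1 + 200·6 + 90·7 + 80·4 + 9·8 = 2298.
Σwᵢyᵢ = 70·2 + 6·4 + 200·5 + 90·8 + 80·0 + 9·6 = 1938.
x* = 2298/455 = 5.05, y* = 1938/455 = 4.26.

(5.05, 4.26)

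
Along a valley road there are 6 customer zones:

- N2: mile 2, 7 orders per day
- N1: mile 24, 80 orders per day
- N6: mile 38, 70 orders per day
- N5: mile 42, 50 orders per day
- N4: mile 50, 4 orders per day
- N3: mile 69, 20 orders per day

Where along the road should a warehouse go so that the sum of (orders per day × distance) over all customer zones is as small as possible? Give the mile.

For a sum of weighted absolute distances on a line, the optimum is the weighted median (not the mean). Total weight W = 231; half-weight = 115.5.
Sort by position and accumulate weight:
  mile 2 (N2, w=7) → cum 7
  mile 24 (N1, w=80) → cum 87
  mile 38 (N6, w=70) → cum 157  ≥ 115.5 → median here
  mile 42 (N5, w=50) → cum 207
  mile 50 (N4, w=4) → cum 211
  mile 69 (N3, w=20) → cum 231
Optimal location: mile 38.

x = 38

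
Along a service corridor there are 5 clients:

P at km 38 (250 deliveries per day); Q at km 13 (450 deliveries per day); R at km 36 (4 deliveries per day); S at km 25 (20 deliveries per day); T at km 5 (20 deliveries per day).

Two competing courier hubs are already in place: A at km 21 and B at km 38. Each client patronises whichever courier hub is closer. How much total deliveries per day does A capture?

The indifferent point is the midpoint (21+38)/2 = 29.5; clients left of it (closer to A at 21) go to A, those right go to B.
  T at 5 (w=20) → A
  Q at 13 (w=450) → A
  S at 25 (w=20) → A
  R at 36 (w=4) → B
  P at 38 (w=250) → B
A captures 490; B captures 254.

490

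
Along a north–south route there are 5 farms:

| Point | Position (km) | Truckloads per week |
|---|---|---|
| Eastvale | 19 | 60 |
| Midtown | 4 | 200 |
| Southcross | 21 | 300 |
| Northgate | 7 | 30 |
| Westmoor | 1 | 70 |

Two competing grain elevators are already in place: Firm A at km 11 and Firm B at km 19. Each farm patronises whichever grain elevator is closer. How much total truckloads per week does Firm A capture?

The indifferent point is the midpoint (11+19)/2 = 15; farms left of it (closer to Firm A at 11) go to Firm A, those right go to Firm B.
  Westmoor at 1 (w=70) → Firm A
  Midtown at 4 (w=200) → Firm A
  Northgate at 7 (w=30) → Firm A
  Eastvale at 19 (w=60) → Firm B
  Southcross at 21 (w=300) → Firm B
Firm A captures 300; Firm B captures 360.

300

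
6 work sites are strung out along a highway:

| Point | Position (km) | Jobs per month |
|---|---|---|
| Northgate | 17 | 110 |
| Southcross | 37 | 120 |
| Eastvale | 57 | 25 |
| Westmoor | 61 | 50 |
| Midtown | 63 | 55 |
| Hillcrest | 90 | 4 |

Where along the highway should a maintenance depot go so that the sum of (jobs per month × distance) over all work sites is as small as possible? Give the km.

x = 37

For a sum of weighted absolute distances on a line, the optimum is the weighted median (not the mean). Total weight W = 364; half-weight = 182.
Sort by position and accumulate weight:
  km 17 (Northgate, w=110) → cum 110
  km 37 (Southcross, w=120) → cum 230  ≥ 182 → median here
  km 57 (Eastvale, w=25) → cum 255
  km 61 (Westmoor, w=50) → cum 305
  km 63 (Midtown, w=55) → cum 360
  km 90 (Hillcrest, w=4) → cum 364
Optimal location: km 37.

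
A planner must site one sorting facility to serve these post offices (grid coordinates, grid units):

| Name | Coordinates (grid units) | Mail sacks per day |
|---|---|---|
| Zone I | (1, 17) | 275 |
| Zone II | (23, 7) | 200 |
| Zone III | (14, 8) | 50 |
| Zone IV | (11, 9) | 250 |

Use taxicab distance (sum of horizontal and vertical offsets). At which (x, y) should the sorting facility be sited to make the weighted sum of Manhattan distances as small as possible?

(11, 9)

Manhattan distance separates: Σwᵢ(|x−xᵢ|+|y−yᵢ|) = Σwᵢ|x−xᵢ| + Σwᵢ|y−yᵢ|, so x and y are optimised independently as 1-D weighted medians.
Total weight W = 775; half = 387.5.
x-coordinate, sorted with cumulative weight:
  x=1 (Zone I, w=275) cum 275
  x=11 (Zone IV, w=250) cum 525  ← median
  x=14 (Zone III, w=50) cum 575
  x=23 (Zone II, w=200) cum 775
⇒ x* = 11
y-coordinate, sorted with cumulative weight:
  y=7 (Zone II, w=200) cum 200
  y=8 (Zone III, w=50) cum 250
  y=9 (Zone IV, w=250) cum 500  ← median
  y=17 (Zone I, w=275) cum 775
⇒ y* = 9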